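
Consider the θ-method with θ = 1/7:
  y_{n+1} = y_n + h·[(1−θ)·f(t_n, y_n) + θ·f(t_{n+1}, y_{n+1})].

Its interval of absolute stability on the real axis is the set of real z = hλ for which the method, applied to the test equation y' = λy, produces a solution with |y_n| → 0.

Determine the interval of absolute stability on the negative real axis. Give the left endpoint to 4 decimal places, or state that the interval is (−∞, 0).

(-2.8000, 0).

On y'=λy, z=hλ:
  y_{n+1} = y_n + z·[6/7·y_n + 1/7·y_{n+1}] ⇒ (1 − 1/7z)y_{n+1} = (1 + 6/7z)y_n
  so R(z) = (1 + 6/7z)/(1 − 1/7z).

Boundary: |R(x)|=1, x<0.
x=-0.47: |R|=0.5596
R=−1: 1+6/7x = −1+1/7x ⇒ -5/7x=2 ⇒ x=2/(-5/7)=-2.8000
Confirm numerically:
  x=-2.679: |R|=0.93749 <1
  x=-2.221: |R|=0.68604 <1
  x=-2.108: |R|=0.62011 <1
  x=-1.510: |R|=0.24207 <1
  x=-3.172: |R|=1.18285 >1
  x=-3.093: |R|=1.14515 >1
  x=-2.953: |R|=1.07686 >1
Stable set (-2.8000, 0).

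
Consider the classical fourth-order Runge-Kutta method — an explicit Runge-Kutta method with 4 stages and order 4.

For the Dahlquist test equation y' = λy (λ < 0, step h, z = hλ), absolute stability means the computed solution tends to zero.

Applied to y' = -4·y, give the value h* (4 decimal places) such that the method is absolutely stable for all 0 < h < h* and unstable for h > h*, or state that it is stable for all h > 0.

(-2.7853,0); λ=-4 ⇒ h* = 0.6963.

Set f=λy, z=hλ:
  order 4, 4-stage ⇒ R(z)=1+z+z^2/2+z^3/6+z^4/24
  (e.g. R(-0.51)=0.60076, |R|=0.60076)

Solve |R(x)|<1 on ℝ⁻.
x=-0.51: |R|=0.6008
|R(-1.12)|=0.3386 |R(-0.81)|=0.4474 |R(-0.63)|=0.5333
Bisect:
  x_lo=-3.2540 |R|=1.9694  x_hi=-0.2770 |R|=0.7581
  mid=-1.76552 |R|=0.28064 →hi
  mid=-2.50977 |R|=0.65809 →hi
  mid=-2.88190 |R|=1.15570 →lo
  mid=-2.69584 |R|=0.87330 →hi
  mid=-2.78887 |R|=1.00541 →lo
  mid=-2.74235 |R|=0.93717 →hi
  mid=-2.76561 |R|=0.97073 →hi
  mid=-2.77724 |R|=0.98793 →hi
  mid=-2.78306 |R|=0.99663 →hi
  mid=-2.78596 |R|=1.00101 →lo
  ...
  [-2.78542,-2.78524] ⇒ x*=-2.7853
Interval (-2.7853, 0).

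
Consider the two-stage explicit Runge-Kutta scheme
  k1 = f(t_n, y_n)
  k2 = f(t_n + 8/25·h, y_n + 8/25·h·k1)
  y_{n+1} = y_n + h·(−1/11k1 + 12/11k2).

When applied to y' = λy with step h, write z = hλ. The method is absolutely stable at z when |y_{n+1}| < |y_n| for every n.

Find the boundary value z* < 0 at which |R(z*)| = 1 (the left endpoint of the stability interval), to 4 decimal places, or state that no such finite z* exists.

Test eqn y'=λy, z=hλ:
  k1=λy_n ⇒ h·k1=z·y_n;  k2=λ(1+8/25z)y_n ⇒ h·k2=z(1+8/25z)y_n
  y_{n+1}/y_n = 1 − 1/11z + 12/11z(1+8/25z) = 1 + z + 96/275z²
  ⇒ R(z) = 1 + z + 96/275z².

Need |R(x)|<1, x<0.
x=-1.22: |R|=0.2996
R=1: x+96/275x²=0 ⇒ x=−275/96=-2.8646; min R=1−1/(4·96/275)=0.2839>−1
Confirm numerically:
  x=-2.235: |R|=0.50879 <1
  x=-1.779: |R|=0.32582 <1
  x=-1.486: |R|=0.28486 <1
  x=-1.146: |R|=0.31247 <1
  x=-3.193: |R|=1.36607 >1
  x=-2.900: |R|=1.03585 >1
Interval (-2.8646, 0).

z* = -2.8646.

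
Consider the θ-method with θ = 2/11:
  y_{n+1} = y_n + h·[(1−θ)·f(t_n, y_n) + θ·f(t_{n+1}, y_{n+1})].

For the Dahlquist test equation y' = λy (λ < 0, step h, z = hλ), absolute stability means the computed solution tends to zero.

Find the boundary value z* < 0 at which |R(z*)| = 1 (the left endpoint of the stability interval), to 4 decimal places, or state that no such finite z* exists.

z* = -3.1429.

Test eqn y'=λy, z=hλ:
  y_{n+1} = y_n + z·[9/11·y_n + 2/11·y_{n+1}] ⇒ (1 − 2/11z)y_{n+1} = (1 + 9/11z)y_n
  ⇒ R(z) = (1 + 9/11z)/(1 − 2/11z).

Need |R(x)|<1, x<0.
x=-0.64: |R|=0.4267
R=−1: 1+9/11x = −1+2/11x ⇒ -7/11x=2 ⇒ x=2/(-7/11)=-3.1429
Confirm numerically:
  x=-3.119: |R|=0.99031 <1
  x=-2.210: |R|=0.57652 <1
  x=-1.967: |R|=0.44884 <1
  x=-1.372: |R|=0.09808 <1
  x=-3.446: |R|=1.11860 >1
  x=-3.254: |R|=1.04444 >1
Stable set (-3.1429, 0).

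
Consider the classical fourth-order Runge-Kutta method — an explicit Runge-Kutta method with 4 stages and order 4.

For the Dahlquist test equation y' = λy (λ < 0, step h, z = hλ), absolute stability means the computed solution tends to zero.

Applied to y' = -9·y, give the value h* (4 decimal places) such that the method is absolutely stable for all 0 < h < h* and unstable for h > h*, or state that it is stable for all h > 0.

Test eqn y'=λy, z=hλ:
  order 4, 4-stage ⇒ R(z)=1+z+z^2/2+z^3/6+z^4/24
  (e.g. R(-1.64)=0.27106, |R|=0.27106)

Solve |R(x)|<1 on ℝ⁻.
x=-1.64: |R|=0.2711
|R(-2.37)|=0.5343 |R(-1.27)|=0.3034 |R(-0.55)|=0.5773
Bisect:
  x_lo=-3.2056 |R|=1.8419  x_hi=-0.3916 |R|=0.6760
  mid=-1.79860 |R|=0.28519 →hi
  mid=-2.50209 |R|=0.65049 →hi
  mid=-2.85383 |R|=1.10835 →lo
  mid=-2.67796 |R|=0.84987 →hi
  mid=-2.76590 |R|=0.97115 →hi
  mid=-2.80986 |R|=1.03768 →lo
  mid=-2.78788 |R|=1.00391 →lo
  ...
  [-2.78530,-2.78513] ⇒ x*=-2.7853
Stable set (-2.7853, 0).

(-2.7853,0); λ=-9 ⇒ h* = 0.3095.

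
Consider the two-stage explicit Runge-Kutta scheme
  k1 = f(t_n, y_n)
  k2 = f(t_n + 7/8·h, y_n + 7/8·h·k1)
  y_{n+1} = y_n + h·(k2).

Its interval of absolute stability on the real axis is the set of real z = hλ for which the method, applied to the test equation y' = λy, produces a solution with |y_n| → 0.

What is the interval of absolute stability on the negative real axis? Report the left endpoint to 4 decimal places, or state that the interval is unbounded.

With y'=λy (z=hλ):
  k1=λy_n ⇒ h·k1=z·y_n;  k2=λ(1+7/8z)y_n ⇒ h·k2=z(1+7/8z)y_n
  y_{n+1}/y_n = 1 + z(1+7/8z) = 1 + z + 7/8z²
  so R(z) = 1 + z + 7/8z².

Solve |R(x)|<1 on ℝ⁻.
x=-0.56: |R|=0.7144
R=1: x+7/8x²=0 ⇒ x=−8/7=-1.1429; min R=1−1/(4·7/8)=0.7143>−1
Confirm numerically:
  x=-0.743: |R|=0.74004 <1
  x=-0.740: |R|=0.73915 <1
  x=-0.511: |R|=0.71748 <1
  x=-1.551: |R|=1.55390 >1
  x=-1.485: |R|=1.44457 >1
  x=-1.229: |R|=1.09264 >1
So |R|<1 on (-1.1429, 0).

(-1.1429, 0).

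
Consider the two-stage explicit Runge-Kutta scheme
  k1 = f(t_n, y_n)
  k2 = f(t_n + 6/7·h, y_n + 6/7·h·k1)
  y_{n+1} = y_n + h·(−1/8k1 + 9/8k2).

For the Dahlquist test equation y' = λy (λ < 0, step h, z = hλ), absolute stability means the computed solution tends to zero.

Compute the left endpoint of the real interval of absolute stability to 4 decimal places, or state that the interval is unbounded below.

Test eqn y'=λy, z=hλ:
  k1=λy_n ⇒ h·k1=z·y_n;  k2=λ(1+6/7z)y_n ⇒ h·k2=z(1+6/7z)y_n
  y_{n+1}/y_n = 1 − 1/8z + 9/8z(1+6/7z) = 1 + z + 27/28z²
  Hence R(z) = 1 + z + 27/28z².

Find x<0 with |R(x)|<1.
x=-0.66: |R|=0.7600
R=1: x+27/28x²=0 ⇒ x=−28/27=-1.0370; min R=1−1/(4·27/28)=0.7407>−1
Confirm numerically:
  x=-0.609: |R|=0.74864 <1
  x=-0.489: |R|=0.74158 <1
  x=-0.429: |R|=0.74847 <1
  x=-1.599: |R|=1.86649 >1
  x=-1.183: |R|=1.16651 >1
Stable set (-1.0370, 0).

left endpoint -1.0370.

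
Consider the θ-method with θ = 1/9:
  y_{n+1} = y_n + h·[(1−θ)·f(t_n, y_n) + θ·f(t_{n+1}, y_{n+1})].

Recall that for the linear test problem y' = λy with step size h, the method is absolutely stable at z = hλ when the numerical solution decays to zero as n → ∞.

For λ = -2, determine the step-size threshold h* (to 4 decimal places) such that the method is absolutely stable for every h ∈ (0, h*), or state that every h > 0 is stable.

(-2.5714,0); λ=-2 ⇒ h* = (18/7)/2 = 1.2857.

Set f=λy, z=hλ:
  y_{n+1} = y_n + z·[8/9·y_n + 1/9·y_{n+1}] ⇒ (1 − 1/9z)y_{n+1} = (1 + 8/9z)y_n
  ⇒ R(z) = (1 + 8/9z)/(1 − 1/9z).

Boundary: |R(x)|=1, x<0.
x=-1.19: |R|=0.0510
R=−1: 1+8/9x = −1+1/9x ⇒ -7/9x=2 ⇒ x=2/(-7/9)=-2.5714
Confirm numerically:
  x=-1.990: |R|=0.62966 <1
  x=-1.779: |R|=0.48539 <1
  x=-1.516: |R|=0.29745 <1
  x=-1.269: |R|=0.11218 <1
  x=-2.929: |R|=1.20982 >1
  x=-2.877: |R|=1.18010 >1
  x=-2.868: |R|=1.17492 >1
Interval (-2.5714, 0).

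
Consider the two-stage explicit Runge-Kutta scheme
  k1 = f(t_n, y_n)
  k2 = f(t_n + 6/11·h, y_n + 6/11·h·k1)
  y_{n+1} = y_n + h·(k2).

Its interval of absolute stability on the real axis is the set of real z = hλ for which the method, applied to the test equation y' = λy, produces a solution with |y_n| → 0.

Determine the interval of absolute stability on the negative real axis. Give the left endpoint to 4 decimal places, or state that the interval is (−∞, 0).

Test eqn y'=λy, z=hλ:
  k1=λy_n ⇒ h·k1=z·y_n;  k2=λ(1+6/11z)y_n ⇒ h·k2=z(1+6/11z)y_n
  y_{n+1}/y_n = 1 + z(1+6/11z) = 1 + z + 6/11z²
  ⇒ R(z) = 1 + z + 6/11z².

Need |R(x)|<1, x<0.
x=-0.93: |R|=0.5418
R=1: x+6/11x²=0 ⇒ x=−11/6=-1.8333; min R=1−1/(4·6/11)=0.5417>−1
Confirm numerically:
  x=-1.606: |R|=0.80086 <1
  x=-1.301: |R|=0.62224 <1
  x=-1.244: |R|=0.60011 <1
  x=-1.111: |R|=0.56227 <1
  x=-2.121: |R|=1.33280 >1
  x=-2.023: |R|=1.20929 >1
  x=-1.905: |R|=1.07447 >1
Stable set (-1.8333, 0).

z∈(-1.8333,0).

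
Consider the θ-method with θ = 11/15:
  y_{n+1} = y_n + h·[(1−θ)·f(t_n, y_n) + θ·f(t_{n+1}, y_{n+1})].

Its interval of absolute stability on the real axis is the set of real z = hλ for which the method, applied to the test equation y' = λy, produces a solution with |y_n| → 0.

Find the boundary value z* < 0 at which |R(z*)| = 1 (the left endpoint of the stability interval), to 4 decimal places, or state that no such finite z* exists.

Set f=λy, z=hλ:
  y_{n+1} = y_n + z·[4/15·y_n + 11/15·y_{n+1}] ⇒ (1 − 11/15z)y_{n+1} = (1 + 4/15z)y_n
  so R(z) = (1 + 4/15z)/(1 − 11/15z).

Find x<0 with |R(x)|<1.
x=-0.44: |R|=0.6673
x=-2: |R|=0.1892
x=-10: |R|=0.2000
x=-100: |R|=0.3453
θ=11/15≥1/2 ⇒ |1+4/15x|<|1−11/15x| ∀x<0 ⇒ unbounded interval.

unbounded; (−∞, 0).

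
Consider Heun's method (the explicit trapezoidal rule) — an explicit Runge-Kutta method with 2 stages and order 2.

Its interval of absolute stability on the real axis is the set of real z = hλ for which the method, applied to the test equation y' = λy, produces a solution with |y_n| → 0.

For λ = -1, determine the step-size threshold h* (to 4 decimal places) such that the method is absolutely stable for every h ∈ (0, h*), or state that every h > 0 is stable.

Test eqn y'=λy, z=hλ:
  order 2, 2-stage ⇒ R(z)=1+z+z^2/2
  (e.g. R(-0.49)=0.63005, |R|=0.63005)

Find x<0 with |R(x)|<1.
x=-0.49: |R|=0.6300
|R(-1.67)|=0.7244 |R(-1.46)|=0.6058 |R(-0.84)|=0.5128
Bisect:
  x_lo=-2.6433 |R|=1.8501  x_hi=-0.2226 |R|=0.8022
  mid=-1.43292 |R|=0.59371 →hi
  mid=-2.03809 |R|=1.03881 →lo
  mid=-1.73551 |R|=0.77048 →hi
  mid=-1.88680 |R|=0.89320 →hi
  mid=-1.96244 |R|=0.96315 →hi
  mid=-2.00026 |R|=1.00026 →lo
  mid=-1.98135 |R|=0.98153 →hi
  ...
  [-2.00012,-1.99997] ⇒ x*=-2.0000
So |R|<1 on (-2.0000, 0).

(-2.0000,0); λ=-1 ⇒ h* = 2.0000.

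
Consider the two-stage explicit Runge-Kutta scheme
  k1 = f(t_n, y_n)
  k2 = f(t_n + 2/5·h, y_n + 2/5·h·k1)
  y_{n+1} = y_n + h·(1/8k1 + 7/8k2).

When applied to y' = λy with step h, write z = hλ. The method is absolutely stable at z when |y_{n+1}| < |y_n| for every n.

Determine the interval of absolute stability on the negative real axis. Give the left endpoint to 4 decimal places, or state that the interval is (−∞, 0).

(-2.8571, 0).

Test eqn y'=λy, z=hλ:
  k1=λy_n ⇒ h·k1=z·y_n;  k2=λ(1+2/5z)y_n ⇒ h·k2=z(1+2/5z)y_n
  y_{n+1}/y_n = 1 + 1/8z + 7/8z(1+2/5z) = 1 + z + 7/20z²
  Hence R(z) = 1 + z + 7/20z².

Need |R(x)|<1, x<0.
x=-1.79: |R|=0.3314
R=1: x+7/20x²=0 ⇒ x=−20/7=-2.8571; min R=1−1/(4·7/20)=0.2857>−1
Confirm numerically:
  x=-2.442: |R|=0.64518 <1
  x=-2.187: |R|=0.48704 <1
  x=-1.497: |R|=0.28735 <1
  x=-3.408: |R|=1.65706 >1
  x=-3.122: |R|=1.28941 >1
So |R|<1 on (-2.8571, 0).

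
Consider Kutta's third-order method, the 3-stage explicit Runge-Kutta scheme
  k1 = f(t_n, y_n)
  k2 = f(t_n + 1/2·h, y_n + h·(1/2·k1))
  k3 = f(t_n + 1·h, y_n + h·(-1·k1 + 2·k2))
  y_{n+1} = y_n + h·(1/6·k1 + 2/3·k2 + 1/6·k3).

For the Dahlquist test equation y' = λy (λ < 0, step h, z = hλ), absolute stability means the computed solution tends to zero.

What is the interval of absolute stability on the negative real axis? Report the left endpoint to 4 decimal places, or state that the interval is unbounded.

Test eqn y'=λy, z=hλ:
  order 3, 3-stage ⇒ R(z)=1+z+z^2/2+z^3/6
  (e.g. R(-0.4)=0.66933, |R|=0.66933)

Need |R(x)|<1, x<0.
x=-0.4: |R|=0.6693
|R(-2.55)|=1.0623 |R(-2.54)|=1.0454 |R(-2.1)|=0.4385
Bisect:
  x_lo=-3.0667 |R|=2.1714  x_hi=-0.1133 |R|=0.8929
  mid=-1.59003 |R|=0.00408 →hi
  mid=-2.32839 |R|=0.72155 →hi
  mid=-2.69757 |R|=1.33077 →lo
  mid=-2.51298 |R|=1.00038 →lo
  mid=-2.42068 |R|=0.85491 →hi
  mid=-2.46683 |R|=0.92609 →hi
  mid=-2.48991 |R|=0.96284 →hi
  mid=-2.50144 |R|=0.98151 →hi
  mid=-2.50721 |R|=0.99092 →hi
  ...
  [-2.51280,-2.51262] ⇒ x*=-2.5127
Interval (-2.5127, 0).

(-2.5127, 0).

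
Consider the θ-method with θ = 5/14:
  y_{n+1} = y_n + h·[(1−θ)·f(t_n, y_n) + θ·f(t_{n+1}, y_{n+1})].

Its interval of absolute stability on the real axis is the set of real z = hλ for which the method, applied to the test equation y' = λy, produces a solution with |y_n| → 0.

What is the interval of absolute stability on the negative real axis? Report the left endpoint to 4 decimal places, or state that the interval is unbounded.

z∈(-7.0000,0).

Set f=λy, z=hλ:
  y_{n+1} = y_n + z·[9/14·y_n + 5/14·y_{n+1}] ⇒ (1 − 5/14z)y_{n+1} = (1 + 9/14z)y_n
  ⇒ R(z) = (1 + 9/14z)/(1 − 5/14z).

Find x<0 with |R(x)|<1.
x=-0.72: |R|=0.4273
R=−1: 1+9/14x = −1+5/14x ⇒ -2/7x=2 ⇒ x=2/(-2/7)=-7.0000
Confirm numerically:
  x=-4.878: |R|=0.77890 <1
  x=-4.801: |R|=0.76856 <1
  x=-4.401: |R|=0.71126 <1
  x=-4.396: |R|=0.71051 <1
  x=-7.545: |R|=1.04215 >1
  x=-7.544: |R|=1.04207 >1
Stable set (-7.0000, 0).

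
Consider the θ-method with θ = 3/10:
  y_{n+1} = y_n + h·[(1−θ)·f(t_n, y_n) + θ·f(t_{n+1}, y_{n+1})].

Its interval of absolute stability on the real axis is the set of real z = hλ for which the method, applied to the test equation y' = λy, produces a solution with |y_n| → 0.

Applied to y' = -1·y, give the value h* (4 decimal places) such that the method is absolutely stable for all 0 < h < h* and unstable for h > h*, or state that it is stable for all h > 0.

(-5.0000,0); λ=-1 ⇒ h* = (5)/1 = 5.0000.

With y'=λy (z=hλ):
  y_{n+1} = y_n + z·[7/10·y_n + 3/10·y_{n+1}] ⇒ (1 − 3/10z)y_{n+1} = (1 + 7/10z)y_n
  so R(z) = (1 + 7/10z)/(1 − 3/10z).

Need |R(x)|<1, x<0.
x=-1.37: |R|=0.0291
R=−1: 1+7/10x = −1+3/10x ⇒ -2/5x=2 ⇒ x=2/(-2/5)=-5.0000
Confirm numerically:
  x=-3.716: |R|=0.75714 <1
  x=-3.695: |R|=0.75243 <1
  x=-3.431: |R|=0.69073 <1
  x=-3.061: |R|=0.59568 <1
  x=-5.355: |R|=1.05448 >1
  x=-5.264: |R|=1.04094 >1
Interval (-5.0000, 0).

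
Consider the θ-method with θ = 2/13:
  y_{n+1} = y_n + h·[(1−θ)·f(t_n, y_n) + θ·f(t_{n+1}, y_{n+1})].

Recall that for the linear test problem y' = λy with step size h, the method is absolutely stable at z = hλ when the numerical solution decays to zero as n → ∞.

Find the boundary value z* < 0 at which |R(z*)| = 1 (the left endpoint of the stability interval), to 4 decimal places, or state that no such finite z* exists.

z* = -2.8889.

With y'=λy (z=hλ):
  y_{n+1} = y_n + z·[11/13·y_n + 2/13·y_{n+1}] ⇒ (1 − 2/13z)y_{n+1} = (1 + 11/13z)y_n
  so R(z) = (1 + 11/13z)/(1 − 2/13z).

Find x<0 with |R(x)|<1.
x=-1.1: |R|=0.0592
R=−1: 1+11/13x = −1+2/13x ⇒ -9/13x=2 ⇒ x=2/(-9/13)=-2.8889
Confirm numerically:
  x=-2.596: |R|=0.85510 <1
  x=-2.390: |R|=0.74747 <1
  x=-1.994: |R|=0.52590 <1
  x=-1.852: |R|=0.44133 <1
  x=-3.358: |R|=1.21414 >1
  x=-3.249: |R|=1.16622 >1
  x=-2.967: |R|=1.03713 >1
So |R|<1 on (-2.8889, 0).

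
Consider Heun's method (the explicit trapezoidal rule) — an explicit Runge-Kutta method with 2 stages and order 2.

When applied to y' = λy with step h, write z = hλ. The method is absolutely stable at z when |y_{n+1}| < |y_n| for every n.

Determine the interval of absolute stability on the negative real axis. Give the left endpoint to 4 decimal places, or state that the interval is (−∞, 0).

(-2.0000, 0).

On y'=λy, z=hλ:
  order 2, 2-stage ⇒ R(z)=1+z+z^2/2
  (e.g. R(-1.33)=0.55445, |R|=0.55445)

Need |R(x)|<1, x<0.
x=-1.33: |R|=0.5544
|R(-1.9)|=0.9050 |R(-1.79)|=0.8121 |R(-1.13)|=0.5085
Bisect:
  x_lo=-2.6928 |R|=1.9328  x_hi=-0.3102 |R|=0.7379
  mid=-1.50149 |R|=0.62575 →hi
  mid=-2.09714 |R|=1.10186 →lo
  mid=-1.79932 |R|=0.81945 →hi
  mid=-1.94823 |R|=0.94957 →hi
  mid=-2.02269 |R|=1.02294 →lo
  mid=-1.98546 |R|=0.98556 →hi
  mid=-2.00407 |R|=1.00408 →lo
  mid=-1.99477 |R|=0.99478 →hi
  mid=-1.99942 |R|=0.99942 →hi
  ...
  [-2.00000,-1.99985] ⇒ x*=-2.0000
So |R|<1 on (-2.0000, 0).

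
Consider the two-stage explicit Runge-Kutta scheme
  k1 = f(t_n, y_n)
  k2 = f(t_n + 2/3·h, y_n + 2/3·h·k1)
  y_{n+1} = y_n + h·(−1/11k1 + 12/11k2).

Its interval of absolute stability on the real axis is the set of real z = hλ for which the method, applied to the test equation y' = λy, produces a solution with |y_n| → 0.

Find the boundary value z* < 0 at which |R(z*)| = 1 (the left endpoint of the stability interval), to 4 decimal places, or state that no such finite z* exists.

Set f=λy, z=hλ:
  k1=λy_n ⇒ h·k1=z·y_n;  k2=λ(1+2/3z)y_n ⇒ h·k2=z(1+2/3z)y_n
  y_{n+1}/y_n = 1 − 1/11z + 12/11z(1+2/3z) = 1 + z + 8/11z²
  so R(z) = 1 + z + 8/11z².

Find x<0 with |R(x)|<1.
x=-1.04: |R|=0.7466
R=1: x+8/11x²=0 ⇒ x=−11/8=-1.3750; min R=1−1/(4·8/11)=0.6562>−1
Confirm numerically:
  x=-1.129: |R|=0.79801 <1
  x=-0.887: |R|=0.68520 <1
  x=-0.867: |R|=0.67968 <1
  x=-0.757: |R|=0.65976 <1
  x=-1.883: |R|=1.69568 >1
  x=-1.659: |R|=1.34266 >1
So |R|<1 on (-1.3750, 0).

left endpoint -1.3750.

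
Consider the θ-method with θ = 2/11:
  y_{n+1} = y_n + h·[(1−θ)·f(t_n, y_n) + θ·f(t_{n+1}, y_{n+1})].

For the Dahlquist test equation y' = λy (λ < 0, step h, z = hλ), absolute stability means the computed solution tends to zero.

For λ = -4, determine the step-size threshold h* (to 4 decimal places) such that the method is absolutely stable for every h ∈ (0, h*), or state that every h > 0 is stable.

Test eqn y'=λy, z=hλ:
  y_{n+1} = y_n + z·[9/11·y_n + 2/11·y_{n+1}] ⇒ (1 − 2/11z)y_{n+1} = (1 + 9/11z)y_n
  Hence R(z) = (1 + 9/11z)/(1 − 2/11z).

Boundary: |R(x)|=1, x<0.
x=-1.75: |R|=0.3276
R=−1: 1+9/11x = −1+2/11x ⇒ -7/11x=2 ⇒ x=2/(-7/11)=-3.1429
Confirm numerically:
  x=-2.690: |R|=0.80647 <1
  x=-1.886: |R|=0.40441 <1
  x=-1.772: |R|=0.34021 <1
  x=-3.322: |R|=1.07107 >1
  x=-3.203: |R|=1.02419 >1
Stable set (-3.1429, 0).

(-3.1429,0); λ=-4 ⇒ h* = (22/7)/4 = 0.7857.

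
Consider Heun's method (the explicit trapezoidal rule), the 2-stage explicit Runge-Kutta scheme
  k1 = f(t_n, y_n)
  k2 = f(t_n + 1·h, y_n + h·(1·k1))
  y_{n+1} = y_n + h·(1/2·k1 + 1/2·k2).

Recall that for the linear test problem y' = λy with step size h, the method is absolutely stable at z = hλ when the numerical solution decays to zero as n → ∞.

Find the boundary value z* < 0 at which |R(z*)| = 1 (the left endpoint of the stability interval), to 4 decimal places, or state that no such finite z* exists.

On y'=λy, z=hλ:
  order 2, 2-stage ⇒ R(z)=1+z+z^2/2
  (e.g. R(-0.51)=0.62005, |R|=0.62005)

Boundary: |R(x)|=1, x<0.
x=-0.51: |R|=0.6200
|R(-1.66)|=0.7178 |R(-1.17)|=0.5144 |R(-0.59)|=0.5840
Bisect:
  x_lo=-2.4647 |R|=1.5726  x_hi=-0.3284 |R|=0.7255
  mid=-1.39652 |R|=0.57861 →hi
  mid=-1.93059 |R|=0.93300 →hi
  mid=-2.19762 |R|=1.21715 →lo
  mid=-2.06410 |R|=1.06616 →lo
  mid=-1.99734 |R|=0.99735 →hi
  mid=-2.03072 |R|=1.03120 →lo
  mid=-2.01403 |R|=1.01413 →lo
  mid=-2.00569 |R|=1.00571 →lo
  mid=-2.00152 |R|=1.00152 →lo
  mid=-1.99943 |R|=0.99943 →hi
  ...
  [-2.00008,-1.99995] ⇒ x*=-2.0000
So |R|<1 on (-2.0000, 0).

left endpoint -2.0000.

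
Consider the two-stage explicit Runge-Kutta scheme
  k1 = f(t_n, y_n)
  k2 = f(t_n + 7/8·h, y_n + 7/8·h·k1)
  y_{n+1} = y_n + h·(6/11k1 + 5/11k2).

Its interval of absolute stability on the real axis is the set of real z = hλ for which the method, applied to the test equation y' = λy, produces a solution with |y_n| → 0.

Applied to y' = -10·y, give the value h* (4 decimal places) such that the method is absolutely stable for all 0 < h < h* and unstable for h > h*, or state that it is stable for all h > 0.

Test eqn y'=λy, z=hλ:
  k1=λy_n ⇒ h·k1=z·y_n;  k2=λ(1+7/8z)y_n ⇒ h·k2=z(1+7/8z)y_n
  y_{n+1}/y_n = 1 + 6/11z + 5/11z(1+7/8z) = 1 + z + 35/88z²
  R(z) = 1 + z + 35/88z².

Solve |R(x)|<1 on ℝ⁻.
x=-1.54: |R|=0.4032
R=1: x+35/88x²=0 ⇒ x=−88/35=-2.5143; min R=1−1/(4·35/88)=0.3714>−1
Confirm numerically:
  x=-2.240: |R|=0.75564 <1
  x=-2.222: |R|=0.74169 <1
  x=-1.957: |R|=0.56624 <1
  x=-1.359: |R|=0.37555 <1
  x=-3.049: |R|=1.64843 >1
  x=-2.808: |R|=1.32803 >1
  x=-2.789: |R|=1.30473 >1
So |R|<1 on (-2.5143, 0).

(-2.5143,0); λ=-10 ⇒ h* = (88/35)/10 = 0.2514.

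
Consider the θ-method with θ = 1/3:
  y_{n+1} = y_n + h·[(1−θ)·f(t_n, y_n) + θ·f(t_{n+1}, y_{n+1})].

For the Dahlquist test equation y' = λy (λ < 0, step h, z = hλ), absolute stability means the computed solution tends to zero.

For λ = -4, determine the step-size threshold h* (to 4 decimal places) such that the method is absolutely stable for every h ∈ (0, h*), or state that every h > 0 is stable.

(-6.0000,0); λ=-4 ⇒ h* = (6)/4 = 1.5000.

On y'=λy, z=hλ:
  y_{n+1} = y_n + z·[2/3·y_n + 1/3·y_{n+1}] ⇒ (1 − 1/3z)y_{n+1} = (1 + 2/3z)y_n
  Hence R(z) = (1 + 2/3z)/(1 − 1/3z).

Solve |R(x)|<1 on ℝ⁻.
x=-0.69: |R|=0.4390
R=−1: 1+2/3x = −1+1/3x ⇒ -1/3x=2 ⇒ x=2/(-1/3)=-6.0000
Confirm numerically:
  x=-4.039: |R|=0.72141 <1
  x=-3.617: |R|=0.63987 <1
  x=-2.443: |R|=0.34650 <1
  x=-6.580: |R|=1.06054 >1
  x=-6.361: |R|=1.03856 >1
  x=-6.132: |R|=1.01445 >1
So |R|<1 on (-6.0000, 0).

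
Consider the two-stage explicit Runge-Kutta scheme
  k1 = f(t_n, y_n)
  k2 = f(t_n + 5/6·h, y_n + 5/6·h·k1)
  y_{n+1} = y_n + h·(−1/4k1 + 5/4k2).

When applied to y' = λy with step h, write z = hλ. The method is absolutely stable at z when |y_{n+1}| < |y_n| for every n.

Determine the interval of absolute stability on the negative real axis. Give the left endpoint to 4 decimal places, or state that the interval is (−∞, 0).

z∈(-0.9600,0).

Set f=λy, z=hλ:
  k1=λy_n ⇒ h·k1=z·y_n;  k2=λ(1+5/6z)y_n ⇒ h·k2=z(1+5/6z)y_n
  y_{n+1}/y_n = 1 − 1/4z + 5/4z(1+5/6z) = 1 + z + 25/24z²
  Hence R(z) = 1 + z + 25/24z².

Boundary: |R(x)|=1, x<0.
x=-1.24: |R|=1.3617
R=1: x+25/24x²=0 ⇒ x=−24/25=-0.9600; min R=1−1/(4·25/24)=0.7600>−1
Confirm numerically:
  x=-0.879: |R|=0.92583 <1
  x=-0.809: |R|=0.87275 <1
  x=-0.657: |R|=0.79263 <1
  x=-0.589: |R|=0.77238 <1
  x=-1.542: |R|=1.93484 >1
  x=-1.515: |R|=1.87586 >1
  x=-1.435: |R|=1.71003 >1
Stable set (-0.9600, 0).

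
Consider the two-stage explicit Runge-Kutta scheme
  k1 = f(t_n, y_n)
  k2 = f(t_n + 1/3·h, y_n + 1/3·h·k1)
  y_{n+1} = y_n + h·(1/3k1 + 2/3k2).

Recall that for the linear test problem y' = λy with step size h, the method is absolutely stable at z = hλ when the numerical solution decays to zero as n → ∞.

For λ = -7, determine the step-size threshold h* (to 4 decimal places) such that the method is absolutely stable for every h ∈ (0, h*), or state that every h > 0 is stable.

(-4.5000,0); λ=-7 ⇒ h* = (9/2)/7 = 0.6429.

Test eqn y'=λy, z=hλ:
  k1=λy_n ⇒ h·k1=z·y_n;  k2=λ(1+1/3z)y_n ⇒ h·k2=z(1+1/3z)y_n
  y_{n+1}/y_n = 1 + 1/3z + 2/3z(1+1/3z) = 1 + z + 2/9z²
  Hence R(z) = 1 + z + 2/9z².

Boundary: |R(x)|=1, x<0.
x=-1.64: |R|=0.0423
R=1: x+2/9x²=0 ⇒ x=−9/2=-4.5000; min R=1−1/(4·2/9)=-0.1250>−1
Confirm numerically:
  x=-4.144: |R|=0.67216 <1
  x=-3.389: |R|=0.16329 <1
  x=-2.579: |R|=0.10095 <1
  x=-1.887: |R|=0.09572 <1
  x=-4.978: |R|=1.52877 >1
  x=-4.892: |R|=1.42615 >1
  x=-4.841: |R|=1.36684 >1
Stable set (-4.5000, 0).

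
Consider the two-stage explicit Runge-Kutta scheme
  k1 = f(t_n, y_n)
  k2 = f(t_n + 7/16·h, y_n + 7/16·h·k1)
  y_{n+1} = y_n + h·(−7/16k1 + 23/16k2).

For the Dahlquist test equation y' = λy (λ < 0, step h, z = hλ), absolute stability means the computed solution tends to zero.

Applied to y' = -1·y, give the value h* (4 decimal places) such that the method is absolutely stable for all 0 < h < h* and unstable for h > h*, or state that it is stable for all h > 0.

(-1.5901,0); λ=-1 ⇒ h* = (256/161)/1 = 1.5901.

On y'=λy, z=hλ:
  k1=λy_n ⇒ h·k1=z·y_n;  k2=λ(1+7/16z)y_n ⇒ h·k2=z(1+7/16z)y_n
  y_{n+1}/y_n = 1 − 7/16z + 23/16z(1+7/16z) = 1 + z + 161/256z²
  Hence R(z) = 1 + z + 161/256z².

Boundary: |R(x)|=1, x<0.
x=-1.53: |R|=0.9422
R=1: x+161/256x²=0 ⇒ x=−256/161=-1.5901; min R=1−1/(4·161/256)=0.6025>−1
Confirm numerically:
  x=-1.396: |R|=0.82962 <1
  x=-1.244: |R|=0.72926 <1
  x=-1.061: |R|=0.64697 <1
  x=-1.888: |R|=1.35376 >1
  x=-1.685: |R|=1.10061 >1
Interval (-1.5901, 0).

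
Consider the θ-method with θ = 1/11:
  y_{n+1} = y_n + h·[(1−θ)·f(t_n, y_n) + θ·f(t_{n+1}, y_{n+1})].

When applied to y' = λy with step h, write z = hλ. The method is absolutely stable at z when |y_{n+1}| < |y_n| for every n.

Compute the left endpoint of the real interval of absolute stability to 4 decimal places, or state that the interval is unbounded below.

Set f=λy, z=hλ:
  y_{n+1} = y_n + z·[10/11·y_n + 1/11·y_{n+1}] ⇒ (1 − 1/11z)y_{n+1} = (1 + 10/11z)y_n
  R(z) = (1 + 10/11z)/(1 − 1/11z).

Find x<0 with |R(x)|<1.
x=-0.38: |R|=0.6327
R=−1: 1+10/11x = −1+1/11x ⇒ -9/11x=2 ⇒ x=2/(-9/11)=-2.4444
Confirm numerically:
  x=-1.958: |R|=0.66214 <1
  x=-1.782: |R|=0.53356 <1
  x=-1.138: |R|=0.03131 <1
  x=-2.998: |R|=1.35591 >1
  x=-2.610: |R|=1.10948 >1
  x=-2.553: |R|=1.07209 >1
Interval (-2.4444, 0).

left endpoint -2.4444.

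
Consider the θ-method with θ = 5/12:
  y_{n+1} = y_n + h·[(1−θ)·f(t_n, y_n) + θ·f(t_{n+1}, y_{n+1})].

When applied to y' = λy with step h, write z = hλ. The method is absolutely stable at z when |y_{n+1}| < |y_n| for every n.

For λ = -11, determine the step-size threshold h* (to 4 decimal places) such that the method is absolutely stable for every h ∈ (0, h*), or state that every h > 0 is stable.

(-12.0000,0); λ=-11 ⇒ h* = (12)/11 = 1.0909.

With y'=λy (z=hλ):
  y_{n+1} = y_n + z·[7/12·y_n + 5/12·y_{n+1}] ⇒ (1 − 5/12z)y_{n+1} = (1 + 7/12z)y_n
  R(z) = (1 + 7/12z)/(1 − 5/12z).

Boundary: |R(x)|=1, x<0.
x=-0.93: |R|=0.3297
R=−1: 1+7/12x = −1+5/12x ⇒ -1/6x=2 ⇒ x=2/(-1/6)=-12.0000
Confirm numerically:
  x=-10.759: |R|=0.96228 <1
  x=-6.248: |R|=0.73395 <1
  x=-6.046: |R|=0.71802 <1
  x=-12.543: |R|=1.01454 >1
  x=-12.419: |R|=1.01131 >1
  x=-12.365: |R|=1.00989 >1
Stable set (-12.0000, 0).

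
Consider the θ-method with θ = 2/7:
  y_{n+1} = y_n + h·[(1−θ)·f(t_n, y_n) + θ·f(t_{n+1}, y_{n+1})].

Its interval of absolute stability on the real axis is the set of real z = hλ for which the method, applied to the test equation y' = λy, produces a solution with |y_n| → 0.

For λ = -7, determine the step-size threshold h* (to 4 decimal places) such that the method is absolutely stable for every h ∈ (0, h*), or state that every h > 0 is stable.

Test eqn y'=λy, z=hλ:
  y_{n+1} = y_n + z·[5/7·y_n + 2/7·y_{n+1}] ⇒ (1 − 2/7z)y_{n+1} = (1 + 5/7z)y_n
  so R(z) = (1 + 5/7z)/(1 − 2/7z).

Boundary: |R(x)|=1, x<0.
x=-1.3: |R|=0.0521
R=−1: 1+5/7x = −1+2/7x ⇒ -3/7x=2 ⇒ x=2/(-3/7)=-4.6667
Confirm numerically:
  x=-4.518: |R|=0.97219 <1
  x=-3.271: |R|=0.69081 <1
  x=-3.041: |R|=0.62720 <1
  x=-2.684: |R|=0.51908 <1
  x=-5.090: |R|=1.07392 >1
  x=-5.050: |R|=1.06725 >1
  x=-5.001: |R|=1.05899 >1
So |R|<1 on (-4.6667, 0).

(-4.6667,0); λ=-7 ⇒ h* = (14/3)/7 = 0.6667.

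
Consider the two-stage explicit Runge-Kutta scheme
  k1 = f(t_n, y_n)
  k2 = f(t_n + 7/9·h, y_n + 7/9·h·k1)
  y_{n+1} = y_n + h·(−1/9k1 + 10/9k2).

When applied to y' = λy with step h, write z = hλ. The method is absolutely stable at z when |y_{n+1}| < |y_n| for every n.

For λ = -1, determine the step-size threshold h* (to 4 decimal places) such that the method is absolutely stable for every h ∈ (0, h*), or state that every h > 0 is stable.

On y'=λy, z=hλ:
  k1=λy_n ⇒ h·k1=z·y_n;  k2=λ(1+7/9z)y_n ⇒ h·k2=z(1+7/9z)y_n
  y_{n+1}/y_n = 1 − 1/9z + 10/9z(1+7/9z) = 1 + z + 70/81z²
  ⇒ R(z) = 1 + z + 70/81z².

Boundary: |R(x)|=1, x<0.
x=-0.91: |R|=0.8056
R=1: x+70/81x²=0 ⇒ x=−81/70=-1.1571; min R=1−1/(4·70/81)=0.7107>−1
Confirm numerically:
  x=-1.037: |R|=0.89233 <1
  x=-1.017: |R|=0.87683 <1
  x=-0.769: |R|=0.74205 <1
  x=-0.751: |R|=0.73641 <1
  x=-1.378: |R|=1.26301 >1
  x=-1.302: |R|=1.16299 >1
Interval (-1.1571, 0).

(-1.1571,0); λ=-1 ⇒ h* = (81/70)/1 = 1.1571.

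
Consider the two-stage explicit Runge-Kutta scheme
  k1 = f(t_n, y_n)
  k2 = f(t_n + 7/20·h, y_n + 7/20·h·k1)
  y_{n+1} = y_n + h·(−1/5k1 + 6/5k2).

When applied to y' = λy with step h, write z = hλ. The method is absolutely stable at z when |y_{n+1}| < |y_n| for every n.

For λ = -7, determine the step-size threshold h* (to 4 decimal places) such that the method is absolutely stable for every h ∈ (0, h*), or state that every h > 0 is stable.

With y'=λy (z=hλ):
  k1=λy_n ⇒ h·k1=z·y_n;  k2=λ(1+7/20z)y_n ⇒ h·k2=z(1+7/20z)y_n
  y_{n+1}/y_n = 1 − 1/5z + 6/5z(1+7/20z) = 1 + z + 21/50z²
  so R(z) = 1 + z + 21/50z².

Boundary: |R(x)|=1, x<0.
x=-1.23: |R|=0.4054
R=1: x+21/50x²=0 ⇒ x=−50/21=-2.3810; min R=1−1/(4·21/50)=0.4048>−1
Confirm numerically:
  x=-2.186: |R|=0.82101 <1
  x=-1.929: |R|=0.63384 <1
  x=-1.686: |R|=0.50789 <1
  x=-2.943: |R|=1.69472 >1
  x=-2.615: |R|=1.25705 >1
Stable set (-2.3810, 0).

(-2.3810,0); λ=-7 ⇒ h* = (50/21)/7 = 0.3401.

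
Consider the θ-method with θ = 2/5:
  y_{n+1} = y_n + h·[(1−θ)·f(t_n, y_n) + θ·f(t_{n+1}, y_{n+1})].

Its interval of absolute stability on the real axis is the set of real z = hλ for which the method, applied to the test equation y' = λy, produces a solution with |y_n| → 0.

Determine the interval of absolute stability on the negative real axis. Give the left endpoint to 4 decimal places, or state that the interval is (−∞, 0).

(-10.0000, 0).

Test eqn y'=λy, z=hλ:
  y_{n+1} = y_n + z·[3/5·y_n + 2/5·y_{n+1}] ⇒ (1 − 2/5z)y_{n+1} = (1 + 3/5z)y_n
  R(z) = (1 + 3/5z)/(1 − 2/5z).

Solve |R(x)|<1 on ℝ⁻.
x=-1.02: |R|=0.2756
R=−1: 1+3/5x = −1+2/5x ⇒ -1/5x=2 ⇒ x=2/(-1/5)=-10.0000
Confirm numerically:
  x=-8.716: |R|=0.94276 <1
  x=-8.336: |R|=0.92322 <1
  x=-6.604: |R|=0.81349 <1
  x=-4.384: |R|=0.59210 <1
  x=-10.227: |R|=1.00892 >1
  x=-10.155: |R|=1.00612 >1
  x=-10.082: |R|=1.00326 >1
So |R|<1 on (-10.0000, 0).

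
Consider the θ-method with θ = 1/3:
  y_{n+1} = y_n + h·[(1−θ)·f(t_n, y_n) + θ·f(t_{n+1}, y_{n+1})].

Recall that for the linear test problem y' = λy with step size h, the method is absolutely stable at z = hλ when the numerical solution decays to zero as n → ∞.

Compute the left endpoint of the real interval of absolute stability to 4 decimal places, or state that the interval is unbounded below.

On y'=λy, z=hλ:
  y_{n+1} = y_n + z·[2/3·y_n + 1/3·y_{n+1}] ⇒ (1 − 1/3z)y_{n+1} = (1 + 2/3z)y_n
  R(z) = (1 + 2/3z)/(1 − 1/3z).

Boundary: |R(x)|=1, x<0.
x=-1.68: |R|=0.0769
R=−1: 1+2/3x = −1+1/3x ⇒ -1/3x=2 ⇒ x=2/(-1/3)=-6.0000
Confirm numerically:
  x=-5.782: |R|=0.97518 <1
  x=-4.706: |R|=0.83208 <1
  x=-4.440: |R|=0.79032 <1
  x=-6.425: |R|=1.04509 >1
  x=-6.348: |R|=1.03723 >1
Interval (-6.0000, 0).

z* = -6.0000.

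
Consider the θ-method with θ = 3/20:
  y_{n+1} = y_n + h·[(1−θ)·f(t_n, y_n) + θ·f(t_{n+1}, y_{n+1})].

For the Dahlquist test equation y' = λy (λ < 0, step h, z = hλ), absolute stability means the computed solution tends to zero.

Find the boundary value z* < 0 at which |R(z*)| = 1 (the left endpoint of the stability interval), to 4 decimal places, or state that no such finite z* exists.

With y'=λy (z=hλ):
  y_{n+1} = y_n + z·[17/20·y_n + 3/20·y_{n+1}] ⇒ (1 − 3/20z)y_{n+1} = (1 + 17/20z)y_n
  Hence R(z) = (1 + 17/20z)/(1 − 3/20z).

Need |R(x)|<1, x<0.
x=-1.43: |R|=0.1774
R=−1: 1+17/20x = −1+3/20x ⇒ -7/10x=2 ⇒ x=2/(-7/10)=-2.8571
Confirm numerically:
  x=-1.647: |R|=0.32072 <1
  x=-1.517: |R|=0.23579 <1
  x=-1.426: |R|=0.17473 <1
  x=-1.145: |R|=0.02283 <1
  x=-3.440: |R|=1.26913 >1
  x=-3.202: |R|=1.16308 >1
Interval (-2.8571, 0).

left endpoint -2.8571.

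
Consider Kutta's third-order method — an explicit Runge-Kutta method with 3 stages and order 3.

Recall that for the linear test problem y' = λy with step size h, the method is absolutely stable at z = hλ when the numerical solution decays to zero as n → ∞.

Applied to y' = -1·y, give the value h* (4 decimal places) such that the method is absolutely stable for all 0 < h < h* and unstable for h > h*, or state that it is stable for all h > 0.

(-2.5127,0); λ=-1 ⇒ h* = 2.5127.

With y'=λy (z=hλ):
  order 3, 3-stage ⇒ R(z)=1+z+z^2/2+z^3/6
  (e.g. R(-0.62)=0.53248, |R|=0.53248)

Boundary: |R(x)|=1, x<0.
x=-0.62: |R|=0.5325
|R(-1.84)|=0.1855 |R(-1.66)|=0.0446 |R(-1.16)|=0.2527
Bisect:
  x_lo=-2.9741 |R|=1.9358  x_hi=-0.0533 |R|=0.9481
  mid=-1.51371 |R|=0.05389 →hi
  mid=-2.24388 |R|=0.60938 →hi
  mid=-2.60897 |R|=1.16537 →lo
  mid=-2.42643 |R|=0.86361 →hi
  mid=-2.51770 |R|=1.00817 →lo
  mid=-2.47207 |R|=0.93436 →hi
  mid=-2.49488 |R|=0.97087 →hi
  ...
  [-2.51289,-2.51271] ⇒ x*=-2.5127
So |R|<1 on (-2.5127, 0).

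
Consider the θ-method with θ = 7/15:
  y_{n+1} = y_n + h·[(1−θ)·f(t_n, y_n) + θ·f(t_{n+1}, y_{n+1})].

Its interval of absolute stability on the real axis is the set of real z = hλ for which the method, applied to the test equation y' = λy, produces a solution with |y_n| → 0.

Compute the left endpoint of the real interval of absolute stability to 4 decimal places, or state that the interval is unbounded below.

Test eqn y'=λy, z=hλ:
  y_{n+1} = y_n + z·[8/15·y_n + 7/15·y_{n+1}] ⇒ (1 − 7/15z)y_{n+1} = (1 + 8/15z)y_n
  Hence R(z) = (1 + 8/15z)/(1 − 7/15z).

Boundary: |R(x)|=1, x<0.
x=-0.49: |R|=0.6012
R=−1: 1+8/15x = −1+7/15x ⇒ -1/15x=2 ⇒ x=2/(-1/15)=-30.0000
Confirm numerically:
  x=-28.681: |R|=0.99389 <1
  x=-23.798: |R|=0.96585 <1
  x=-21.724: |R|=0.95046 <1
  x=-16.519: |R|=0.89680 <1
  x=-30.357: |R|=1.00157 >1
  x=-30.333: |R|=1.00146 >1
Stable set (-30.0000, 0).

left endpoint -30.0000.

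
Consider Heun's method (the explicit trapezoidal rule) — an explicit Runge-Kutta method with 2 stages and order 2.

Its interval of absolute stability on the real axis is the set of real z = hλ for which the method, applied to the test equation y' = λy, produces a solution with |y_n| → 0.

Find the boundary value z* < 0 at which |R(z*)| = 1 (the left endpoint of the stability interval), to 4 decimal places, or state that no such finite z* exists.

Set f=λy, z=hλ:
  order 2, 2-stage ⇒ R(z)=1+z+z^2/2
  (e.g. R(-0.67)=0.55445, |R|=0.55445)

Need |R(x)|<1, x<0.
x=-0.67: |R|=0.5544
|R(-2.32)|=1.3712 |R(-2.24)|=1.2688 |R(-1.99)|=0.9900
Bisect:
  x_lo=-2.8132 |R|=2.1439  x_hi=-0.3237 |R|=0.7287
  mid=-1.56846 |R|=0.66157 →hi
  mid=-2.19084 |R|=1.20905 →lo
  mid=-1.87965 |R|=0.88689 →hi
  mid=-2.03525 |R|=1.03587 →lo
  mid=-1.95745 |R|=0.95835 →hi
  mid=-1.99635 |R|=0.99635 →hi
  mid=-2.01580 |R|=1.01592 →lo
  ...
  [-2.00015,-1.99999] ⇒ x*=-2.0000
Stable set (-2.0000, 0).

left endpoint -2.0000.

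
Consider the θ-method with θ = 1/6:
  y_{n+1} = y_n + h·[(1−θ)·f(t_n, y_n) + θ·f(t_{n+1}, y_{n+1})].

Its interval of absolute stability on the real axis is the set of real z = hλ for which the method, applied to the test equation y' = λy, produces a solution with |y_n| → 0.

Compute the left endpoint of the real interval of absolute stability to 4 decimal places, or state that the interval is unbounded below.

Set f=λy, z=hλ:
  y_{n+1} = y_n + z·[5/6·y_n + 1/6·y_{n+1}] ⇒ (1 − 1/6z)y_{n+1} = (1 + 5/6z)y_n
  Hence R(z) = (1 + 5/6z)/(1 − 1/6z).

Find x<0 with |R(x)|<1.
x=-1.06: |R|=0.0992
R=−1: 1+5/6x = −1+1/6x ⇒ -2/3x=2 ⇒ x=2/(-2/3)=-3.0000
Confirm numerically:
  x=-2.676: |R|=0.85062 <1
  x=-2.181: |R|=0.59956 <1
  x=-1.796: |R|=0.38225 <1
  x=-3.538: |R|=1.22562 >1
  x=-3.524: |R|=1.22008 >1
  x=-3.480: |R|=1.20253 >1
Stable set (-3.0000, 0).

left endpoint -3.0000.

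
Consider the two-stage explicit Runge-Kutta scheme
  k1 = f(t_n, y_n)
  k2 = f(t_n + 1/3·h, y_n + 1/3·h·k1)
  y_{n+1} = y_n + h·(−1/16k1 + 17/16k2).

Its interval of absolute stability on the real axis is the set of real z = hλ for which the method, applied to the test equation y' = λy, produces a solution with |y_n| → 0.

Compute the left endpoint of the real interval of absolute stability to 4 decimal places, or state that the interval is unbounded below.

Set f=λy, z=hλ:
  k1=λy_n ⇒ h·k1=z·y_n;  k2=λ(1+1/3z)y_n ⇒ h·k2=z(1+1/3z)y_n
  y_{n+1}/y_n = 1 − 1/16z + 17/16z(1+1/3z) = 1 + z + 17/48z²
  so R(z) = 1 + z + 17/48z².

Find x<0 with |R(x)|<1.
x=-1.53: |R|=0.2991
R=1: x+17/48x²=0 ⇒ x=−48/17=-2.8235; min R=1−1/(4·17/48)=0.2941>−1
Confirm numerically:
  x=-2.747: |R|=0.92554 <1
  x=-2.176: |R|=0.50097 <1
  x=-1.273: |R|=0.30094 <1
  x=-3.355: |R|=1.63151 >1
  x=-3.289: |R|=1.54221 >1
  x=-3.025: |R|=1.21585 >1
Interval (-2.8235, 0).

z* = -2.8235.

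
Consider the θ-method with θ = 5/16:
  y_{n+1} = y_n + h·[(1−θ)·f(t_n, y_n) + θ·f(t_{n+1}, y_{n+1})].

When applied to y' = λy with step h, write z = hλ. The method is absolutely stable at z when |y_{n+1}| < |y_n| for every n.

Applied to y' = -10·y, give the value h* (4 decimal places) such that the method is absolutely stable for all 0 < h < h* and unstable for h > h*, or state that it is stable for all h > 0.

With y'=λy (z=hλ):
  y_{n+1} = y_n + z·[11/16·y_n + 5/16·y_{n+1}] ⇒ (1 − 5/16z)y_{n+1} = (1 + 11/16z)y_n
  so R(z) = (1 + 11/16z)/(1 − 5/16z).

Find x<0 with |R(x)|<1.
x=-0.93: |R|=0.2794
R=−1: 1+11/16x = −1+5/16x ⇒ -3/8x=2 ⇒ x=2/(-3/8)=-5.3333
Confirm numerically:
  x=-4.683: |R|=0.90100 <1
  x=-4.036: |R|=0.78485 <1
  x=-3.541: |R|=0.68094 <1
  x=-5.573: |R|=1.03278 >1
  x=-5.560: |R|=1.03105 >1
  x=-5.468: |R|=1.01864 >1
Interval (-5.3333, 0).

(-5.3333,0); λ=-10 ⇒ h* = (16/3)/10 = 0.5333.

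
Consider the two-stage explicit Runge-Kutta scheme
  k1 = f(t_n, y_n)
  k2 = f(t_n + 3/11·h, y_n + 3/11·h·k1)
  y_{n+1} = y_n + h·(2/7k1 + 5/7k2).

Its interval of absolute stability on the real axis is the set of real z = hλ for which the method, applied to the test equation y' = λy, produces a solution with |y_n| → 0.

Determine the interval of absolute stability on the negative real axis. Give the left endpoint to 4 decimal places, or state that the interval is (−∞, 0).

z∈(-5.1333,0).

On y'=λy, z=hλ:
  k1=λy_n ⇒ h·k1=z·y_n;  k2=λ(1+3/11z)y_n ⇒ h·k2=z(1+3/11z)y_n
  y_{n+1}/y_n = 1 + 2/7z + 5/7z(1+3/11z) = 1 + z + 15/77z²
  ⇒ R(z) = 1 + z + 15/77z².

Find x<0 with |R(x)|<1.
x=-0.84: |R|=0.2975
R=1: x+15/77x²=0 ⇒ x=−77/15=-5.1333; min R=1−1/(4·15/77)=-0.2833>−1
Confirm numerically:
  x=-5.048: |R|=0.91609 <1
  x=-5.014: |R|=0.88344 <1
  x=-2.256: |R|=0.26453 <1
  x=-5.399: |R|=1.27942 >1
  x=-5.180: |R|=1.04709 >1
Interval (-5.1333, 0).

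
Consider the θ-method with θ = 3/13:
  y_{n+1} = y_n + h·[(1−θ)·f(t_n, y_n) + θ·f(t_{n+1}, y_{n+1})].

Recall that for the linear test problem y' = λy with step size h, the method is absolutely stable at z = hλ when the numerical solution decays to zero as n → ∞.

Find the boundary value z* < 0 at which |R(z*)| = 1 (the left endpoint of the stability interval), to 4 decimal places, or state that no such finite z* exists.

left endpoint -3.7143.

Set f=λy, z=hλ:
  y_{n+1} = y_n + z·[10/13·y_n + 3/13·y_{n+1}] ⇒ (1 − 3/13z)y_{n+1} = (1 + 10/13z)y_n
  Hence R(z) = (1 + 10/13z)/(1 − 3/13z).

Need |R(x)|<1, x<0.
x=-0.77: |R|=0.3462
R=−1: 1+10/13x = −1+3/13x ⇒ -7/13x=2 ⇒ x=2/(-7/13)=-3.7143
Confirm numerically:
  x=-3.250: |R|=0.85714 <1
  x=-2.101: |R|=0.41496 <1
  x=-1.675: |R|=0.20804 <1
  x=-1.504: |R|=0.11649 <1
  x=-4.057: |R|=1.09531 >1
  x=-3.904: |R|=1.05374 >1
So |R|<1 on (-3.7143, 0).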